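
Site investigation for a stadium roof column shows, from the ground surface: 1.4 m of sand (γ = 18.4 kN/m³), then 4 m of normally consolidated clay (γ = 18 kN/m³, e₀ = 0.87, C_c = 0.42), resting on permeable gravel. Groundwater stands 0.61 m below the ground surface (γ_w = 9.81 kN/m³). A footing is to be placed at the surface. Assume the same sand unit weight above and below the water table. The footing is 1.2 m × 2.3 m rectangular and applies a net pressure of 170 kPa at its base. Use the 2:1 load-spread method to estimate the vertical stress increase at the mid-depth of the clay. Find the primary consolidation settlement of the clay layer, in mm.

S_c ≈ 163 mm

Mid-depth of clay below the ground surface: z = 1.4 + 4/2 = 3.4 m.
Total vertical stress at mid-clay: σ_v = 18.4×1.4 + 18×2 = 61.76 kPa.
Pore pressure: u = 9.81×(3.4 − 0.61) = 27.37 kPa.
Initial effective stress: σ'_0 = σ_v − u = 61.76 − 27.37 = 34.39 kPa.
Stress increase at mid-clay by the 2:1 spreading method:
Δσ = qBL/((B+z)(L+z)) = 170×1.2×2.3/((1.2+3.4)(2.3+3.4)) = 17.895 kPa
Final effective stress: σ'_f = σ'_0 + Δσ = 34.39 + 17.895 = 52.285 kPa.
Normally consolidated clay, so the full stress increment lies on the virgin compression line:
S_c = C_c·H/(1+e₀)·log₁₀(σ'_f/σ'_0) = 0.42×4/(1+0.87)×log₁₀(52.285/34.39)
    = 0.8984 × 0.18194 = 0.1635 m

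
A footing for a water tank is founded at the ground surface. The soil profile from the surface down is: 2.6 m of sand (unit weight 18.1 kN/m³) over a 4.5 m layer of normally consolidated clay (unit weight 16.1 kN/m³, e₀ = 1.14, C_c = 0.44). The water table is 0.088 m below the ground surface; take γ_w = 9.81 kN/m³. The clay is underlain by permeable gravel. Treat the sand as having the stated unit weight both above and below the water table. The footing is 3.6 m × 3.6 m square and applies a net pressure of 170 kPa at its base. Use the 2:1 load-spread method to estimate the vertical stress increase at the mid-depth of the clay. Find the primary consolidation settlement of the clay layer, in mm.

Mid-depth of clay below the ground surface: z = 2.6 + 4.5/2 = 4.85 m.
Total vertical stress at mid-clay: σ_v = 18.1×2.6 + 16.1×2.25 = 83.285 kPa.
Pore pressure: u = 9.81×(4.85 − 0.088) = 46.715 kPa.
Initial effective stress: σ'_0 = σ_v − u = 83.285 − 46.715 = 36.57 kPa.
Stress increase at mid-clay by the 2:1 spreading method:
Δσ = qBL/((B+z)(L+z)) = 170×3.6×3.6/((3.6+4.85)(3.6+4.85)) = 30.856 kPa
Final effective stress: σ'_f = σ'_0 + Δσ = 36.57 + 30.856 = 67.426 kPa.
Normally consolidated clay, so the full stress increment lies on the virgin compression line:
S_c = C_c·H/(1+e₀)·log₁₀(σ'_f/σ'_0) = 0.44×4.5/(1+1.14)×log₁₀(67.426/36.57)
    = 0.92523 × 0.2657 = 0.2458 m

S_c ≈ 246 mm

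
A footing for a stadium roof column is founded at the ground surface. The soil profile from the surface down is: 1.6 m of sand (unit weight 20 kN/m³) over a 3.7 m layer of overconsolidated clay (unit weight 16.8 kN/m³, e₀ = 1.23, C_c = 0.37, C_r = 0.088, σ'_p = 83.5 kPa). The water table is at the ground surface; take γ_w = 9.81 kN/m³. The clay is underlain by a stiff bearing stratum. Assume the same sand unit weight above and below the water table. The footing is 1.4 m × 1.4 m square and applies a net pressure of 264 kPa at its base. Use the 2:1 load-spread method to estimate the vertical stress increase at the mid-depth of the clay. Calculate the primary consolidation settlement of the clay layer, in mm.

Mid-depth of clay below the ground surface: z = 1.6 + 3.7/2 = 3.45 m.
Total vertical stress at mid-clay: σ_v = 20×1.6 + 16.8×1.85 = 63.08 kPa.
Pore pressure: u = 9.81×(3.45 − 0) = 33.845 kPa.
Initial effective stress: σ'_0 = σ_v − u = 63.08 − 33.845 = 29.235 kPa.
Stress increase at mid-clay by the 2:1 spreading method:
Δσ = qBL/((B+z)(L+z)) = 264×1.4×1.4/((1.4+3.45)(1.4+3.45)) = 21.998 kPa
Final effective stress: σ'_f = 29.235 + 21.998 = 51.233 kPa.
σ'_f = 51.233 ≤ σ'_p = 83.5 kPa, so the clay remains overconsolidated and only the recompression index applies:
S_c = C_r·H/(1+e₀)·log₁₀(σ'_f/σ'_0) = 0.088×3.7/2.23×log₁₀(51.233/29.235)
    = 0.14601 × 0.24365 = 0.03558 m

S_c ≈ 35.6 mm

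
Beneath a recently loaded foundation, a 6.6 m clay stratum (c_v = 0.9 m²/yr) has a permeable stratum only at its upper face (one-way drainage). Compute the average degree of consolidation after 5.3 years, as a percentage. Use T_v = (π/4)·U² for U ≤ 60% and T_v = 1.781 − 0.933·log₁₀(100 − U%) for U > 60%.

Drainage path length: H_d = H = 6.6 m (single drainage).
T_v = c_v·t/H_d² = 0.9×5.3/6.6² = 0.1095.
T_v = 0.1095 corresponds to the U ≤ 60% branch:
U = √(4T_v/π) = 0.3734

U ≈ 37.3 %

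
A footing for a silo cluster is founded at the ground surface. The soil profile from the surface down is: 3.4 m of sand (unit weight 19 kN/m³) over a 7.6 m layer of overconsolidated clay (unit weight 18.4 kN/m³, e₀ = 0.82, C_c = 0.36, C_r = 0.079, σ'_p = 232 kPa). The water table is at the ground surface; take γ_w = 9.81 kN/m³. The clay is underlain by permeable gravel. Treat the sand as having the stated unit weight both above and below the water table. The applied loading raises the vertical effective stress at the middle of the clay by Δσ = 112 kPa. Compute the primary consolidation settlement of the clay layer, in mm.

Mid-depth of clay below the ground surface: z = 3.4 + 7.6/2 = 7.2 m.
Total vertical stress at mid-clay: σ_v = 19×3.4 + 18.4×3.8 = 134.52 kPa.
Pore pressure: u = 9.81×(7.2 − 0) = 70.632 kPa.
Initial effective stress: σ'_0 = σ_v − u = 134.52 − 70.632 = 63.888 kPa.
Final effective stress: σ'_f = 63.888 + 112 = 175.89 kPa.
σ'_f = 175.89 ≤ σ'_p = 232 kPa, so the clay remains overconsolidated and only the recompression index applies:
S_c = C_r·H/(1+e₀)·log₁₀(σ'_f/σ'_0) = 0.079×7.6/1.82×log₁₀(175.89/63.888)
    = 0.32989 × 0.43982 = 0.1451 m

S_c ≈ 145 mm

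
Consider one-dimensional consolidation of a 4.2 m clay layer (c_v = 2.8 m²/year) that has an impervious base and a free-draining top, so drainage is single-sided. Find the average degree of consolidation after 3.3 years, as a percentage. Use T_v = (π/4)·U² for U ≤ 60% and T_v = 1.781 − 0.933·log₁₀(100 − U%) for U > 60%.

U ≈ 77.7 %

Drainage path length: H_d = H = 4.2 m (single drainage).
T_v = c_v·t/H_d² = 2.8×3.3/4.2² = 0.52381.
T_v = 0.52381 corresponds to the U > 60% branch:
U = 1 − 10^((1.781 − T_v)/0.933)/100 = 0.7774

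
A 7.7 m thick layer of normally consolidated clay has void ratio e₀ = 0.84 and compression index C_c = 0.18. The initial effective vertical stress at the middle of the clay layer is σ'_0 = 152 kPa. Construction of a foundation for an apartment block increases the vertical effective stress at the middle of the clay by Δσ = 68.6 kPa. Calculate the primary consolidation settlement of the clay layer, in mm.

Final effective stress: σ'_f = σ'_0 + Δσ = 152 + 68.6 = 220.6 kPa.
Normally consolidated clay, so the full stress increment lies on the virgin compression line:
S_c = C_c·H/(1+e₀)·log₁₀(σ'_f/σ'_0) = 0.18×7.7/(1+0.84)×log₁₀(220.6/152)
    = 0.75326 × 0.16176 = 0.1218 m

S_c ≈ 122 mm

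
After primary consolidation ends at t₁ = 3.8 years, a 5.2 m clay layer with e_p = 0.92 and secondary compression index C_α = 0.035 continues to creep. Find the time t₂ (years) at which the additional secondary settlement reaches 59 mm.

S_s = C_α·H/(1+e_p)·log₁₀(t₂/t₁) ⇒ log₁₀(t₂/t₁) = S_s·(1+e_p)/(C_α·H).
log₁₀(t₂/t₁) = 0.059 × (1+0.92) / (0.035×5.2) = 0.6224
t₂ = t₁ × 10^0.6224 = 3.8 × 4.192 = 15.93 years

t₂ ≈ 15.9 years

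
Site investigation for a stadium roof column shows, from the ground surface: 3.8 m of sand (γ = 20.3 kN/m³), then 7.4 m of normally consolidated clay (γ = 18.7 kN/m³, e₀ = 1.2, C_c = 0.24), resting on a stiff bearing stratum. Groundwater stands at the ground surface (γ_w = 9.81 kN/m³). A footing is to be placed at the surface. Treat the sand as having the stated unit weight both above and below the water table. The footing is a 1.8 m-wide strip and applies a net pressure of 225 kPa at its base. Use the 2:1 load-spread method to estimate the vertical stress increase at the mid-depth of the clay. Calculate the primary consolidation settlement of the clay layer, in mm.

S_c ≈ 164 mm

Mid-depth of clay below the ground surface: z = 3.8 + 7.4/2 = 7.5 m.
Total vertical stress at mid-clay: σ_v = 20.3×3.8 + 18.7×3.7 = 146.33 kPa.
Pore pressure: u = 9.81×(7.5 − 0) = 73.575 kPa.
Initial effective stress: σ'_0 = σ_v − u = 146.33 − 73.575 = 72.755 kPa.
Stress increase at mid-clay by the 2:1 spreading method:
Δσ = qB/(B+z) = 225×1.8/(1.8+7.5) = 43.548 kPa
Final effective stress: σ'_f = σ'_0 + Δσ = 72.755 + 43.548 = 116.3 kPa.
Normally consolidated clay, so the full stress increment lies on the virgin compression line:
S_c = C_c·H/(1+e₀)·log₁₀(σ'_f/σ'_0) = 0.24×7.4/(1+1.2)×log₁₀(116.3/72.755)
    = 0.80727 × 0.20372 = 0.1645 m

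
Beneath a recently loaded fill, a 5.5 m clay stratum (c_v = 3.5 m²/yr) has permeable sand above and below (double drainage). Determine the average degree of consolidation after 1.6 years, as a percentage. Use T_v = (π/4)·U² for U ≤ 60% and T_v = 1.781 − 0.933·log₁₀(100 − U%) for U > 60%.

Drainage path length: H_d = H/2 = 2.75 m (double drainage).
T_v = c_v·t/H_d² = 3.5×1.6/2.75² = 0.7405.
T_v = 0.7405 corresponds to the U > 60% branch:
U = 1 − 10^((1.781 − T_v)/0.933)/100 = 0.8696

U ≈ 87 %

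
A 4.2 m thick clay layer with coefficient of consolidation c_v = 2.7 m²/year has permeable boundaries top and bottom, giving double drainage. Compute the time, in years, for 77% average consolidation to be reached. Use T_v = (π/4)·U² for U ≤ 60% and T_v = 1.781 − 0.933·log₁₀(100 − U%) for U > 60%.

t ≈ 0.834 years

Drainage path length: H_d = H/2 = 2.1 m (double drainage).
U > 60%: T_v = 1.781 − 0.933·log₁₀(100 − 77) = 0.51051.
t = T_v·H_d²/c_v = 0.51051×2.1²/2.7 = 0.8338 years.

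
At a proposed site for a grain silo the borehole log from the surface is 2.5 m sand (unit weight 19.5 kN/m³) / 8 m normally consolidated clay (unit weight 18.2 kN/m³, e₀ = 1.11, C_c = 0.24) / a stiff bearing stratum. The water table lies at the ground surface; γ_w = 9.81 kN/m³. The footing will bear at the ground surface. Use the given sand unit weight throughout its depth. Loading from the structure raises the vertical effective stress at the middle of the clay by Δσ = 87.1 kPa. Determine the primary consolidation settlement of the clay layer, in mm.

Mid-depth of clay below the ground surface: z = 2.5 + 8/2 = 6.5 m.
Total vertical stress at mid-clay: σ_v = 19.5×2.5 + 18.2×4 = 121.55 kPa.
Pore pressure: u = 9.81×(6.5 − 0) = 63.765 kPa.
Initial effective stress: σ'_0 = σ_v − u = 121.55 − 63.765 = 57.785 kPa.
Final effective stress: σ'_f = σ'_0 + Δσ = 57.785 + 87.1 = 144.88 kPa.
Normally consolidated clay, so the full stress increment lies on the virgin compression line:
S_c = C_c·H/(1+e₀)·log₁₀(σ'_f/σ'_0) = 0.24×8/(1+1.11)×log₁₀(144.88/57.785)
    = 0.90995 × 0.39919 = 0.3632 m

S_c ≈ 363 mm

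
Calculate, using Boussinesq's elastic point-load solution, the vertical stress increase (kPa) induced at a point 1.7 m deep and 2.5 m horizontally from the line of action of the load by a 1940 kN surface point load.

Δσ_z ≈ 18 kPa

Boussinesq vertical stress below a point load on an elastic half-space:
Δσ_z = 3P/(2πz²) · [1 + (r/z)²]^(−5/2)
r/z = 2.5/1.7 = 1.4706; [1+(r/z)²]^(−5/2) = 0.056218.
Δσ_z = 3×1940/(2π×1.7²) × 0.056218 = 320.51 × 0.056218 = 18.02 kPa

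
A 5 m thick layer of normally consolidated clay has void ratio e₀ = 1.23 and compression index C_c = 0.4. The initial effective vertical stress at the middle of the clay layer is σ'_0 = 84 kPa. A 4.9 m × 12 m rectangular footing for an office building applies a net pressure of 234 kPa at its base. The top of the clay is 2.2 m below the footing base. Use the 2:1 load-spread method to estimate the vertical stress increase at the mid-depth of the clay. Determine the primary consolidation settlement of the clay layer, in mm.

S_c ≈ 274 mm

Mid-depth of clay below the footing base: z = 2.2 + 5/2 = 4.7 m.
Stress increase at mid-clay by the 2:1 spreading method:
Δσ = qBL/((B+z)(L+z)) = 234×4.9×12/((4.9+4.7)(12+4.7)) = 85.823 kPa
Final effective stress: σ'_f = σ'_0 + Δσ = 84 + 85.823 = 169.82 kPa.
Normally consolidated clay, so the full stress increment lies on the virgin compression line:
S_c = C_c·H/(1+e₀)·log₁₀(σ'_f/σ'_0) = 0.4×5/(1+1.23)×log₁₀(169.82/84)
    = 0.89686 × 0.30571 = 0.2742 m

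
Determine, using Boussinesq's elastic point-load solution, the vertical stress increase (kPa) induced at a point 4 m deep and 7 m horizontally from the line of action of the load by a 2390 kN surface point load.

Δσ_z ≈ 2.14 kPa

Boussinesq vertical stress below a point load on an elastic half-space:
Δσ_z = 3P/(2πz²) · [1 + (r/z)²]^(−5/2)
r/z = 7/4 = 1.75; [1+(r/z)²]^(−5/2) = 0.030062.
Δσ_z = 3×2390/(2π×4²) × 0.030062 = 71.321 × 0.030062 = 2.144 kPa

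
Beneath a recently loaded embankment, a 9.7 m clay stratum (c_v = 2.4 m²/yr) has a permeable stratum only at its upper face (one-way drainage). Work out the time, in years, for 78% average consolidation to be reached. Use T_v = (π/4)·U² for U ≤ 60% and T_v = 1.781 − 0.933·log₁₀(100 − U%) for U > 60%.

t ≈ 20.7 years

Drainage path length: H_d = H = 9.7 m (single drainage).
U > 60%: T_v = 1.781 − 0.933·log₁₀(100 − 78) = 0.52852.
t = T_v·H_d²/c_v = 0.52852×9.7²/2.4 = 20.72 years.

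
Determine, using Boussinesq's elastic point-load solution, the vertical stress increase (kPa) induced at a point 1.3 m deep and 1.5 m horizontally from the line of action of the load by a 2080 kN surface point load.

Δσ_z ≈ 70.8 kPa

Boussinesq vertical stress below a point load on an elastic half-space:
Δσ_z = 3P/(2πz²) · [1 + (r/z)²]^(−5/2)
r/z = 1.5/1.3 = 1.1538; [1+(r/z)²]^(−5/2) = 0.1205.
Δσ_z = 3×2080/(2π×1.3²) × 0.1205 = 587.65 × 0.1205 = 70.81 kPa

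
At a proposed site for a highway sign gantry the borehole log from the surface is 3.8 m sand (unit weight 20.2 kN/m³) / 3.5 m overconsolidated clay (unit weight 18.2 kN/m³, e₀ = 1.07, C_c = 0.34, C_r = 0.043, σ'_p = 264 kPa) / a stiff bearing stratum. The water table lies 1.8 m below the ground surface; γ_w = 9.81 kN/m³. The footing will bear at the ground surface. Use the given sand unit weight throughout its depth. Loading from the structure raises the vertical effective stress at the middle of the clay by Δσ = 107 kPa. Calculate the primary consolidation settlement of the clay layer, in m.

S_c ≈ 0.0288 m

Mid-depth of clay below the ground surface: z = 3.8 + 3.5/2 = 5.55 m.
Total vertical stress at mid-clay: σ_v = 20.2×3.8 + 18.2×1.75 = 108.61 kPa.
Pore pressure: u = 9.81×(5.55 − 1.8) = 36.788 kPa.
Initial effective stress: σ'_0 = σ_v − u = 108.61 − 36.788 = 71.822 kPa.
Final effective stress: σ'_f = 71.822 + 107 = 178.82 kPa.
σ'_f = 178.82 ≤ σ'_p = 264 kPa, so the clay remains overconsolidated and only the recompression index applies:
S_c = C_r·H/(1+e₀)·log₁₀(σ'_f/σ'_0) = 0.043×3.5/2.07×log₁₀(178.82/71.822)
    = 0.072704 × 0.39616 = 0.0288 m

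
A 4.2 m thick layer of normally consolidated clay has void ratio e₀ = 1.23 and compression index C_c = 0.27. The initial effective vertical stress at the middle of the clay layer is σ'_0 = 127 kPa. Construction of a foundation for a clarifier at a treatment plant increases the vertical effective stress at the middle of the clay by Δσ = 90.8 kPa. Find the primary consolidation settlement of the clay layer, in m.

Final effective stress: σ'_f = σ'_0 + Δσ = 127 + 90.8 = 217.8 kPa.
Normally consolidated clay, so the full stress increment lies on the virgin compression line:
S_c = C_c·H/(1+e₀)·log₁₀(σ'_f/σ'_0) = 0.27×4.2/(1+1.23)×log₁₀(217.8/127)
    = 0.50852 × 0.23425 = 0.1191 m

S_c ≈ 0.119 m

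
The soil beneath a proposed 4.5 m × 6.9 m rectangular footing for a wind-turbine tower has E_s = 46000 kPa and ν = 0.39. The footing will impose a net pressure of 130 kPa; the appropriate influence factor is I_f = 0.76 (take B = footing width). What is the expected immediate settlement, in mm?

Immediate (elastic) settlement: S_e = q·B·(1−ν²)/E_s · I_f.
S_e = 130 × 4.5 × (1 − 0.39²) / 46000 × 0.76
    = 130 × 4.5 × 0.8479 / 46000 × 0.76
    = 0.008195 m = 8.195 mm

S_e ≈ 8.2 mm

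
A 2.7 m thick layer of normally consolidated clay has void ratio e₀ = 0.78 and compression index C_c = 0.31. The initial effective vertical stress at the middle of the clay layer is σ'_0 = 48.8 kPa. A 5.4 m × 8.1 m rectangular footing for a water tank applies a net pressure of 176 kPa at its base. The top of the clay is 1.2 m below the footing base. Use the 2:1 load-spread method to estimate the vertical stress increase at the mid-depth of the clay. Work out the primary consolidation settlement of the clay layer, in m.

Mid-depth of clay below the footing base: z = 1.2 + 2.7/2 = 2.55 m.
Stress increase at mid-clay by the 2:1 spreading method:
Δσ = qBL/((B+z)(L+z)) = 176×5.4×8.1/((5.4+2.55)(8.1+2.55)) = 90.923 kPa
Final effective stress: σ'_f = σ'_0 + Δσ = 48.8 + 90.923 = 139.72 kPa.
Normally consolidated clay, so the full stress increment lies on the virgin compression line:
S_c = C_c·H/(1+e₀)·log₁₀(σ'_f/σ'_0) = 0.31×2.7/(1+0.78)×log₁₀(139.72/48.8)
    = 0.47022 × 0.45684 = 0.2148 m

S_c ≈ 0.215 m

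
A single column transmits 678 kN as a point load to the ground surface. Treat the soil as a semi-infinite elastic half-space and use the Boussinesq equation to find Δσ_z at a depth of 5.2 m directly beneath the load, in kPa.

Δσ_z ≈ 12 kPa

Boussinesq vertical stress below a point load on an elastic half-space:
Δσ_z = 3P/(2πz²) · [1 + (r/z)²]^(−5/2)
r/z = 0/5.2 = 0; [1+(r/z)²]^(−5/2) = 1.
Δσ_z = 3×678/(2π×5.2²) × 1 = 11.972 × 1 = 11.97 kPa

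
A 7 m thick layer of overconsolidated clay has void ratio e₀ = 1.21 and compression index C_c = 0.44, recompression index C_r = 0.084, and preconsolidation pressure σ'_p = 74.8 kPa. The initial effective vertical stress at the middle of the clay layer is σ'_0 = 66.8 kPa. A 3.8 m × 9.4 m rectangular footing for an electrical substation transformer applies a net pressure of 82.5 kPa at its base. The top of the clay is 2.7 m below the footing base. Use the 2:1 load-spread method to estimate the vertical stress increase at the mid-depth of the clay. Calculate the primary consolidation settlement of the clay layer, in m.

Mid-depth of clay below the footing base: z = 2.7 + 7/2 = 6.2 m.
Stress increase at mid-clay by the 2:1 spreading method:
Δσ = qBL/((B+z)(L+z)) = 82.5×3.8×9.4/((3.8+6.2)(9.4+6.2)) = 18.89 kPa
Final effective stress: σ'_f = 66.8 + 18.89 = 85.69 kPa.
σ'_f = 85.69 > σ'_p = 74.8 kPa, so the stress path crosses the preconsolidation pressure — recompression up to σ'_p, then virgin compression beyond:
S_c = H/(1+e₀)·[C_r·log₁₀(σ'_p/σ'_0) + C_c·log₁₀(σ'_f/σ'_p)]
    = 7/2.21 × [0.084×log₁₀(74.8/66.8) + 0.44×log₁₀(85.69/74.8)]
    = 3.1674 × [0.0041265 + 0.025973] = 0.09534 m

S_c ≈ 0.0953 m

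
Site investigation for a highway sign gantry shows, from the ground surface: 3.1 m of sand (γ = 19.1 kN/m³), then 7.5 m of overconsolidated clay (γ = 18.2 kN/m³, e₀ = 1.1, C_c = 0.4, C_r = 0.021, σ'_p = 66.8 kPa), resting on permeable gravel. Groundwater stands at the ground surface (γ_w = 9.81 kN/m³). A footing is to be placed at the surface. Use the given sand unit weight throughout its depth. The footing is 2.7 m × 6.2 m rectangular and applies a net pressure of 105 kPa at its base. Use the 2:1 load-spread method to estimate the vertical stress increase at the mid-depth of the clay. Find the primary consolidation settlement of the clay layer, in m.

S_c ≈ 0.0699 m

Mid-depth of clay below the ground surface: z = 3.1 + 7.5/2 = 6.85 m.
Total vertical stress at mid-clay: σ_v = 19.1×3.1 + 18.2×3.75 = 127.46 kPa.
Pore pressure: u = 9.81×(6.85 − 0) = 67.198 kPa.
Initial effective stress: σ'_0 = σ_v − u = 127.46 − 67.198 = 60.262 kPa.
Stress increase at mid-clay by the 2:1 spreading method:
Δσ = qBL/((B+z)(L+z)) = 105×2.7×6.2/((2.7+6.85)(6.2+6.85)) = 14.104 kPa
Final effective stress: σ'_f = 60.262 + 14.104 = 74.366 kPa.
σ'_f = 74.366 > σ'_p = 66.8 kPa, so the stress path crosses the preconsolidation pressure — recompression up to σ'_p, then virgin compression beyond:
S_c = H/(1+e₀)·[C_r·log₁₀(σ'_p/σ'_0) + C_c·log₁₀(σ'_f/σ'_p)]
    = 7.5/2.1 × [0.021×log₁₀(66.8/60.262) + 0.4×log₁₀(74.366/66.8)]
    = 3.5714 × [0.00093939 + 0.018639] = 0.06992 m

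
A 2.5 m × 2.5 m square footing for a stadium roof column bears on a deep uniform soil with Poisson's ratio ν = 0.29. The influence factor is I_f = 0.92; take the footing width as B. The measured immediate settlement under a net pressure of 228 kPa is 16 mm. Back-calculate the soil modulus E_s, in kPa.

E_s ≈ 30000 kPa

S_e = q·B·(1−ν²)/E_s · I_f  ⇒  E_s = q·B·(1−ν²)·I_f / S_e.
E_s = 228 × 2.5 × 0.9159 × 0.92 / 0.016 = 30020 kPa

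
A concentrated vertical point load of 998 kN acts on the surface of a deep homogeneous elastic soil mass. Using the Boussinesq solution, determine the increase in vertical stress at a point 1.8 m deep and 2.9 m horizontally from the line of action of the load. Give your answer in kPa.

Boussinesq vertical stress below a point load on an elastic half-space:
Δσ_z = 3P/(2πz²) · [1 + (r/z)²]^(−5/2)
r/z = 2.9/1.8 = 1.6111; [1+(r/z)²]^(−5/2) = 0.040789.
Δσ_z = 3×998/(2π×1.8²) × 0.040789 = 147.07 × 0.040789 = 5.999 kPa

Δσ_z ≈ 6 kPa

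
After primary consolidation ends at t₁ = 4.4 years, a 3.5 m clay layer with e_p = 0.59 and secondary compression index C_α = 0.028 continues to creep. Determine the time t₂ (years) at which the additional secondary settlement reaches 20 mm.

S_s = C_α·H/(1+e_p)·log₁₀(t₂/t₁) ⇒ log₁₀(t₂/t₁) = S_s·(1+e_p)/(C_α·H).
log₁₀(t₂/t₁) = 0.02 × (1+0.59) / (0.028×3.5) = 0.3245
t₂ = t₁ × 10^0.3245 = 4.4 × 2.111 = 9.288 years

t₂ ≈ 9.29 years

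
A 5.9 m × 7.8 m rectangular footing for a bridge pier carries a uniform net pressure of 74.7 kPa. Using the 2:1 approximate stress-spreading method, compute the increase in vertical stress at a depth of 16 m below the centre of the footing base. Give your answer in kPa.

By the 2:1 method the load spreads at 1 horizontal : 2 vertical, so at depth z the loaded area has grown by z in each plan dimension:
Δσ = qBL/((B+z)(L+z)) = 74.7×5.9×7.8/((5.9+16)(7.8+16)) = 6.5955 kPa

Δσ_z ≈ 6.6 kPa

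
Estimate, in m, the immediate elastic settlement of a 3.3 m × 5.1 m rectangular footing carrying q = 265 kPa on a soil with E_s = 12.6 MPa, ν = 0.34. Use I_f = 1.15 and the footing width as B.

Immediate (elastic) settlement: S_e = q·B·(1−ν²)/E_s · I_f.
E_s = 12.6 MPa = 12600 kPa.
S_e = 265 × 3.3 × (1 − 0.34²) / 12600 × 1.15
    = 265 × 3.3 × 0.8844 / 12600 × 1.15
    = 0.07059 m

S_e ≈ 0.0706 m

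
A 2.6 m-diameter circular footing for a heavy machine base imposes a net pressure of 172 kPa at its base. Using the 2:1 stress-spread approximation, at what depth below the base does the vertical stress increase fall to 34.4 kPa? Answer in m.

z ≈ 3.21 m

2:1 spreading — at depth z the loaded area has grown by z in each plan dimension:
qD²/(D+z)² = Δσ_z ⇒ z = D(√(q/Δσ_z) − 1) = 2.6×(√(172/34.4) − 1) = 3.214 m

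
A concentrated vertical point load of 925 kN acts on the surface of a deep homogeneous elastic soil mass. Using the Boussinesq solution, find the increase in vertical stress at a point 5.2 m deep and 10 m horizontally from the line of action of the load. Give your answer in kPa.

Δσ_z ≈ 0.341 kPa

Boussinesq vertical stress below a point load on an elastic half-space:
Δσ_z = 3P/(2πz²) · [1 + (r/z)²]^(−5/2)
r/z = 10/5.2 = 1.9231; [1+(r/z)²]^(−5/2) = 0.020901.
Δσ_z = 3×925/(2π×5.2²) × 0.020901 = 16.333 × 0.020901 = 0.3414 kPa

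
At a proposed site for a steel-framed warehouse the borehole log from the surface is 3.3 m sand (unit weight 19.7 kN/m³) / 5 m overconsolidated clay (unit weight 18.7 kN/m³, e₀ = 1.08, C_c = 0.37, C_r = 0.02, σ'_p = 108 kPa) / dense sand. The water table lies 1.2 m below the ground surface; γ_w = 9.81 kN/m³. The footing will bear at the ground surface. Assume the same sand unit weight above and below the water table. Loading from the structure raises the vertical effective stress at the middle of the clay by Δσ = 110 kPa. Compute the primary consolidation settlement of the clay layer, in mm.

S_c ≈ 200 mm

Mid-depth of clay below the ground surface: z = 3.3 + 5/2 = 5.8 m.
Total vertical stress at mid-clay: σ_v = 19.7×3.3 + 18.7×2.5 = 111.76 kPa.
Pore pressure: u = 9.81×(5.8 − 1.2) = 45.126 kPa.
Initial effective stress: σ'_0 = σ_v − u = 111.76 − 45.126 = 66.634 kPa.
Final effective stress: σ'_f = 66.634 + 110 = 176.63 kPa.
σ'_f = 176.63 > σ'_p = 108 kPa, so the stress path crosses the preconsolidation pressure — recompression up to σ'_p, then virgin compression beyond:
S_c = H/(1+e₀)·[C_r·log₁₀(σ'_p/σ'_0) + C_c·log₁₀(σ'_f/σ'_p)]
    = 5/2.08 × [0.02×log₁₀(108/66.634) + 0.37×log₁₀(176.63/108)]
    = 2.4038 × [0.0041946 + 0.079047] = 0.2001 m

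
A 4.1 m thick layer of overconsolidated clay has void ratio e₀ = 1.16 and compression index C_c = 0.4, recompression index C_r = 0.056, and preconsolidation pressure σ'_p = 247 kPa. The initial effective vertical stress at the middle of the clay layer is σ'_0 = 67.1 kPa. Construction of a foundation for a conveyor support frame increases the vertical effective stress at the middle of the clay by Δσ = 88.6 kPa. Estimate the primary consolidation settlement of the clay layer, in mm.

S_c ≈ 38.9 mm

Final effective stress: σ'_f = 67.1 + 88.6 = 155.7 kPa.
σ'_f = 155.7 ≤ σ'_p = 247 kPa, so the clay remains overconsolidated and only the recompression index applies:
S_c = C_r·H/(1+e₀)·log₁₀(σ'_f/σ'_0) = 0.056×4.1/2.16×log₁₀(155.7/67.1)
    = 0.10629 × 0.36557 = 0.03886 m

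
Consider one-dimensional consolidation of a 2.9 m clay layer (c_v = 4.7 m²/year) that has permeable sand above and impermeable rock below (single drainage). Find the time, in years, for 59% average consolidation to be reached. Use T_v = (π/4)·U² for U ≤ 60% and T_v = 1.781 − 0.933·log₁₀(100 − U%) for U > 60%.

Drainage path length: H_d = H = 2.9 m (single drainage).
U ≤ 60%: T_v = (π/4)·U² = (π/4)×0.59² = 0.2734.
t = T_v·H_d²/c_v = 0.2734×2.9²/4.7 = 0.4892 years.

t ≈ 0.489 years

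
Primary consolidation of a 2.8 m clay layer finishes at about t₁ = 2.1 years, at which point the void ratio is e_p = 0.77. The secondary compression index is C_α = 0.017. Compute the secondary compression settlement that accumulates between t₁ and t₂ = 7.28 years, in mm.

Secondary compression: S_s = C_α·H/(1+e_p)·log₁₀(t₂/t₁)
S_s = 0.017×2.8/(1+0.77)×log₁₀(7.28/2.1)
    = 0.02689 × 0.5399 = 0.01452 m

S_s ≈ 14.5 mm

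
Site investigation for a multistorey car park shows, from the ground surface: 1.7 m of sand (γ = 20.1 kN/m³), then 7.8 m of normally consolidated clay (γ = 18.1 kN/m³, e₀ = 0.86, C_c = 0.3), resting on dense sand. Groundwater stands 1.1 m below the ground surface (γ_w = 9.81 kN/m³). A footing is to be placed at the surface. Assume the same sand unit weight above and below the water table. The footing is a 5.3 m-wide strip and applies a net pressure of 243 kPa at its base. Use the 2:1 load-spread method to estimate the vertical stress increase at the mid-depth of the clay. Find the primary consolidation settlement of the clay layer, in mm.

Mid-depth of clay below the ground surface: z = 1.7 + 7.8/2 = 5.6 m.
Total vertical stress at mid-clay: σ_v = 20.1×1.7 + 18.1×3.9 = 104.76 kPa.
Pore pressure: u = 9.81×(5.6 − 1.1) = 44.145 kPa.
Initial effective stress: σ'_0 = σ_v − u = 104.76 − 44.145 = 60.615 kPa.
Stress increase at mid-clay by the 2:1 spreading method:
Δσ = qB/(B+z) = 243×5.3/(5.3+5.6) = 118.16 kPa
Final effective stress: σ'_f = σ'_0 + Δσ = 60.615 + 118.16 = 178.78 kPa.
Normally consolidated clay, so the full stress increment lies on the virgin compression line:
S_c = C_c·H/(1+e₀)·log₁₀(σ'_f/σ'_0) = 0.3×7.8/(1+0.86)×log₁₀(178.78/60.615)
    = 1.2581 × 0.46974 = 0.591 m

S_c ≈ 591 mm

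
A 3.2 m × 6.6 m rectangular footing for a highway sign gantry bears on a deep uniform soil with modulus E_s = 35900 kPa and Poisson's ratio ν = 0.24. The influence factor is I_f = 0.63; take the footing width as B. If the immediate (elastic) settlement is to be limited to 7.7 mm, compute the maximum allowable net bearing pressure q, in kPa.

S_e = q·B·(1−ν²)/E_s · I_f  ⇒  q = S_e·E_s / (B·(1−ν²)·I_f).
q = 0.0077 × 35900 / (3.2 × 0.9424 × 0.63) = 145.5 kPa

q ≈ 145 kPa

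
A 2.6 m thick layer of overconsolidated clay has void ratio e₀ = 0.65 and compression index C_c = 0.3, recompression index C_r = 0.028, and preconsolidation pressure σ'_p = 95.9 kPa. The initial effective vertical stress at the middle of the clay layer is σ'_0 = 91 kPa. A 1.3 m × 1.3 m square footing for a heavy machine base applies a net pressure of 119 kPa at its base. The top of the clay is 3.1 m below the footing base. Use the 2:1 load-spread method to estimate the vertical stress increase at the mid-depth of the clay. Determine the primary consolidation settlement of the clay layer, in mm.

S_c ≈ 3.75 mm

Mid-depth of clay below the footing base: z = 3.1 + 2.6/2 = 4.4 m.
Stress increase at mid-clay by the 2:1 spreading method:
Δσ = qBL/((B+z)(L+z)) = 119×1.3×1.3/((1.3+4.4)(1.3+4.4)) = 6.1899 kPa
Final effective stress: σ'_f = 91 + 6.1899 = 97.19 kPa.
σ'_f = 97.19 > σ'_p = 95.9 kPa, so the stress path crosses the preconsolidation pressure — recompression up to σ'_p, then virgin compression beyond:
S_c = H/(1+e₀)·[C_r·log₁₀(σ'_p/σ'_0) + C_c·log₁₀(σ'_f/σ'_p)]
    = 2.6/1.65 × [0.028×log₁₀(95.9/91) + 0.3×log₁₀(97.19/95.9)]
    = 1.5758 × [0.00063776 + 0.0017409] = 0.003748 m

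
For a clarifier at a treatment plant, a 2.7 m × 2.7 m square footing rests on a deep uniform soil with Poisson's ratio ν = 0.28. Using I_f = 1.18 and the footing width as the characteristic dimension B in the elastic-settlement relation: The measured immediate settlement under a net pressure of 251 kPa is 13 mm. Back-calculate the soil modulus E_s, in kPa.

S_e = q·B·(1−ν²)/E_s · I_f  ⇒  E_s = q·B·(1−ν²)·I_f / S_e.
E_s = 251 × 2.7 × 0.9216 × 1.18 / 0.013 = 56690 kPa

E_s ≈ 56700 kPa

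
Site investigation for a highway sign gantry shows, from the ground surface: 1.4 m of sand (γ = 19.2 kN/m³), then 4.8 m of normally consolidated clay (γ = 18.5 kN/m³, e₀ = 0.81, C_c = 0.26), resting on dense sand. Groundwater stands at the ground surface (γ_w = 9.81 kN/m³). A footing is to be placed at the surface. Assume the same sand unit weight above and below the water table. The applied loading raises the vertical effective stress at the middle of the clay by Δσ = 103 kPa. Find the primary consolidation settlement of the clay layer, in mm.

S_c ≈ 417 mm

Mid-depth of clay below the ground surface: z = 1.4 + 4.8/2 = 3.8 m.
Total vertical stress at mid-clay: σ_v = 19.2×1.4 + 18.5×2.4 = 71.28 kPa.
Pore pressure: u = 9.81×(3.8 − 0) = 37.278 kPa.
Initial effective stress: σ'_0 = σ_v − u = 71.28 − 37.278 = 34.002 kPa.
Final effective stress: σ'_f = σ'_0 + Δσ = 34.002 + 103 = 137 kPa.
Normally consolidated clay, so the full stress increment lies on the virgin compression line:
S_c = C_c·H/(1+e₀)·log₁₀(σ'_f/σ'_0) = 0.26×4.8/(1+0.81)×log₁₀(137/34.002)
    = 0.6895 × 0.60522 = 0.4173 m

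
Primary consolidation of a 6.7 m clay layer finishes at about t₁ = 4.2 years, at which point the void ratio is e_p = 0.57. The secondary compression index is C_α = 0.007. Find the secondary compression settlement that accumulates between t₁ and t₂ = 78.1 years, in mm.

S_s ≈ 37.9 mm

Secondary compression: S_s = C_α·H/(1+e_p)·log₁₀(t₂/t₁)
S_s = 0.007×6.7/(1+0.57)×log₁₀(78.1/4.2)
    = 0.02987 × 1.269 = 0.03792 m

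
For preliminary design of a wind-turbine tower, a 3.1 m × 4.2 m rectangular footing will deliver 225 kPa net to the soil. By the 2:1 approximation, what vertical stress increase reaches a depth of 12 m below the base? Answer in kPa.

By the 2:1 method the load spreads at 1 horizontal : 2 vertical, so at depth z the loaded area has grown by z in each plan dimension:
Δσ = qBL/((B+z)(L+z)) = 225×3.1×4.2/((3.1+12)(4.2+12)) = 11.976 kPa

Δσ_z ≈ 12 kPa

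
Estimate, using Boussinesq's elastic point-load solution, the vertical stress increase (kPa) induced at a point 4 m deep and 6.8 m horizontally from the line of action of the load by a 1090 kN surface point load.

Δσ_z ≈ 1.09 kPa

Boussinesq vertical stress below a point load on an elastic half-space:
Δσ_z = 3P/(2πz²) · [1 + (r/z)²]^(−5/2)
r/z = 6.8/4 = 1.7; [1+(r/z)²]^(−5/2) = 0.033506.
Δσ_z = 3×1090/(2π×4²) × 0.033506 = 32.527 × 0.033506 = 1.09 kPa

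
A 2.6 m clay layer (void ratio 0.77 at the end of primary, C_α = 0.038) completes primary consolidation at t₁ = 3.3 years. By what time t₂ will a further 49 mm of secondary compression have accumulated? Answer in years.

S_s = C_α·H/(1+e_p)·log₁₀(t₂/t₁) ⇒ log₁₀(t₂/t₁) = S_s·(1+e_p)/(C_α·H).
log₁₀(t₂/t₁) = 0.049 × (1+0.77) / (0.038×2.6) = 0.8778
t₂ = t₁ × 10^0.8778 = 3.3 × 7.548 = 24.91 years

t₂ ≈ 24.9 years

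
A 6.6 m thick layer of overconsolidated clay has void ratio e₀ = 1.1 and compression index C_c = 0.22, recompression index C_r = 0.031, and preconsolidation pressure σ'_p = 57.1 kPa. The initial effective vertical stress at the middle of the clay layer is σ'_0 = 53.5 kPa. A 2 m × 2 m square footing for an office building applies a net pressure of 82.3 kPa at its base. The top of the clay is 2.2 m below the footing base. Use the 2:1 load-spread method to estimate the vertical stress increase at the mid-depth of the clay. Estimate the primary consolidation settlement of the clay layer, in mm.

Mid-depth of clay below the footing base: z = 2.2 + 6.6/2 = 5.5 m.
Stress increase at mid-clay by the 2:1 spreading method:
Δσ = qBL/((B+z)(L+z)) = 82.3×2×2/((2+5.5)(2+5.5)) = 5.8524 kPa
Final effective stress: σ'_f = 53.5 + 5.8524 = 59.352 kPa.
σ'_f = 59.352 > σ'_p = 57.1 kPa, so the stress path crosses the preconsolidation pressure — recompression up to σ'_p, then virgin compression beyond:
S_c = H/(1+e₀)·[C_r·log₁₀(σ'_p/σ'_0) + C_c·log₁₀(σ'_f/σ'_p)]
    = 6.6/2.1 × [0.031×log₁₀(57.1/53.5) + 0.22×log₁₀(59.352/57.1)]
    = 3.1429 × [0.00087675 + 0.0036958] = 0.01437 m

S_c ≈ 14.4 mm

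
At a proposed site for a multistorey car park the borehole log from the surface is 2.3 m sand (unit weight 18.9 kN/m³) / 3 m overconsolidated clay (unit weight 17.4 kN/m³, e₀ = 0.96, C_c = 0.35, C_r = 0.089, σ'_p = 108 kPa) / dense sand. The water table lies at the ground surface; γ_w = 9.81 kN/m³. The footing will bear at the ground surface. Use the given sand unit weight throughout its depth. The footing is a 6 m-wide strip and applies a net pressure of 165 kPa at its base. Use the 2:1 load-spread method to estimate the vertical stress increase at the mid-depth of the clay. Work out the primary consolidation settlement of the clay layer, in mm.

S_c ≈ 120 mm

Mid-depth of clay below the ground surface: z = 2.3 + 3/2 = 3.8 m.
Total vertical stress at mid-clay: σ_v = 18.9×2.3 + 17.4×1.5 = 69.57 kPa.
Pore pressure: u = 9.81×(3.8 − 0) = 37.278 kPa.
Initial effective stress: σ'_0 = σ_v − u = 69.57 − 37.278 = 32.292 kPa.
Stress increase at mid-clay by the 2:1 spreading method:
Δσ = qB/(B+z) = 165×6/(6+3.8) = 101.02 kPa
Final effective stress: σ'_f = 32.292 + 101.02 = 133.31 kPa.
σ'_f = 133.31 > σ'_p = 108 kPa, so the stress path crosses the preconsolidation pressure — recompression up to σ'_p, then virgin compression beyond:
S_c = H/(1+e₀)·[C_r·log₁₀(σ'_p/σ'_0) + C_c·log₁₀(σ'_f/σ'_p)]
    = 3/1.96 × [0.089×log₁₀(108/32.292) + 0.35×log₁₀(133.31/108)]
    = 1.5306 × [0.046665 + 0.032004] = 0.1204 m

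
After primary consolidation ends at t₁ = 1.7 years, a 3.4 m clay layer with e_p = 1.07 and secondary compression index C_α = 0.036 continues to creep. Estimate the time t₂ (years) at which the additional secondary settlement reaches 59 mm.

t₂ ≈ 16.9 years

S_s = C_α·H/(1+e_p)·log₁₀(t₂/t₁) ⇒ log₁₀(t₂/t₁) = S_s·(1+e_p)/(C_α·H).
log₁₀(t₂/t₁) = 0.059 × (1+1.07) / (0.036×3.4) = 0.9978
t₂ = t₁ × 10^0.9978 = 1.7 × 9.949 = 16.91 years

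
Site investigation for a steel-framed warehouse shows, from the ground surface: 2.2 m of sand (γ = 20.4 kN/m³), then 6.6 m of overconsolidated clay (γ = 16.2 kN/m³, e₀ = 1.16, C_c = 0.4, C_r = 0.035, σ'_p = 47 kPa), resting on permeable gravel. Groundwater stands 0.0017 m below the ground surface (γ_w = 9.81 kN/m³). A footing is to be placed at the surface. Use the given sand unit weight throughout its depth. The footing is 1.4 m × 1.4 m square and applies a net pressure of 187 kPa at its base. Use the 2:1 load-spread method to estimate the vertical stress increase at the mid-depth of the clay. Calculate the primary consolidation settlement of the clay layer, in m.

Mid-depth of clay below the ground surface: z = 2.2 + 6.6/2 = 5.5 m.
Total vertical stress at mid-clay: σ_v = 20.4×2.2 + 16.2×3.3 = 98.34 kPa.
Pore pressure: u = 9.81×(5.5 − 0.0017) = 53.935 kPa.
Initial effective stress: σ'_0 = σ_v − u = 98.34 − 53.935 = 44.405 kPa.
Stress increase at mid-clay by the 2:1 spreading method:
Δσ = qBL/((B+z)(L+z)) = 187×1.4×1.4/((1.4+5.5)(1.4+5.5)) = 7.6984 kPa
Final effective stress: σ'_f = 44.405 + 7.6984 = 52.103 kPa.
σ'_f = 52.103 > σ'_p = 47 kPa, so the stress path crosses the preconsolidation pressure — recompression up to σ'_p, then virgin compression beyond:
S_c = H/(1+e₀)·[C_r·log₁₀(σ'_p/σ'_0) + C_c·log₁₀(σ'_f/σ'_p)]
    = 6.6/2.16 × [0.035×log₁₀(47/44.405) + 0.4×log₁₀(52.103/47)]
    = 3.0556 × [0.00086331 + 0.017906] = 0.05735 m

S_c ≈ 0.0574 m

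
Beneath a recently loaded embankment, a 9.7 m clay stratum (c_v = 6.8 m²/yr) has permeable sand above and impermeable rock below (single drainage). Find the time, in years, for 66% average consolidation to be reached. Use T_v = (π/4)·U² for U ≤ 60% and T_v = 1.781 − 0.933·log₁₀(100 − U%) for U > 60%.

Drainage path length: H_d = H = 9.7 m (single drainage).
U > 60%: T_v = 1.781 − 0.933·log₁₀(100 − 66) = 0.35213.
t = T_v·H_d²/c_v = 0.35213×9.7²/6.8 = 4.872 years.

t ≈ 4.87 years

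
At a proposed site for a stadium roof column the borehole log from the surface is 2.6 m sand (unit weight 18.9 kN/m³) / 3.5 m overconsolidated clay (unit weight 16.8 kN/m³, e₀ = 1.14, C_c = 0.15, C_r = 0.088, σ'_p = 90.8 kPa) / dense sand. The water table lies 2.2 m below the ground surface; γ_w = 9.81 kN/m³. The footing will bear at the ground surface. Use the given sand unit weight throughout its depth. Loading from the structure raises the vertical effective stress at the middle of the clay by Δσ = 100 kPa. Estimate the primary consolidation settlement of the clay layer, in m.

S_c ≈ 0.0873 m

Mid-depth of clay below the ground surface: z = 2.6 + 3.5/2 = 4.35 m.
Total vertical stress at mid-clay: σ_v = 18.9×2.6 + 16.8×1.75 = 78.54 kPa.
Pore pressure: u = 9.81×(4.35 − 2.2) = 21.091 kPa.
Initial effective stress: σ'_0 = σ_v − u = 78.54 − 21.091 = 57.449 kPa.
Final effective stress: σ'_f = 57.449 + 100 = 157.45 kPa.
σ'_f = 157.45 > σ'_p = 90.8 kPa, so the stress path crosses the preconsolidation pressure — recompression up to σ'_p, then virgin compression beyond:
S_c = H/(1+e₀)·[C_r·log₁₀(σ'_p/σ'_0) + C_c·log₁₀(σ'_f/σ'_p)]
    = 3.5/2.14 × [0.088×log₁₀(90.8/57.449) + 0.15×log₁₀(157.45/90.8)]
    = 1.6355 × [0.017495 + 0.035859] = 0.08726 m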